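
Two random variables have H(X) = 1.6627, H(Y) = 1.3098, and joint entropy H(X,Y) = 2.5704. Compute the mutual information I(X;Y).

I(X;Y) = H(X) + H(Y) - H(X,Y)
I(X;Y) = 1.6627 + 1.3098 - 2.5704 = 0.4021 bits


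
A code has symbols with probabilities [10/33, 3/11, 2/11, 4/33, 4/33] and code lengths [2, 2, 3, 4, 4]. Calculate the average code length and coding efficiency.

Average length L = Σ p_i × l_i = 2.6667 bits
Entropy H = 2.2184 bits
Efficiency η = H/L × 100% = 83.19%


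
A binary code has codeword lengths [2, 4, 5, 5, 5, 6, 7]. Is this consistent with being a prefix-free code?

Kraft inequality: Σ 2^(-l_i) ≤ 1 for prefix-free code
Calculating: 2^(-2) + 2^(-4) + 2^(-5) + 2^(-5) + 2^(-5) + 2^(-6) + 2^(-7)
= 0.25 + 0.0625 + 0.03125 + 0.03125 + 0.03125 + 0.015625 + 0.0078125
= 0.4297
Since 0.4297 ≤ 1, prefix-free code exists


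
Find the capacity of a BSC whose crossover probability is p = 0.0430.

For BSC with error probability p:
C = 1 - H(p) where H(p) is binary entropy
H(0.0430) = -0.0430 × log₂(0.0430) - 0.9570 × log₂(0.9570)
H(p) = 0.2559
C = 1 - 0.2559 = 0.7441 bits/use


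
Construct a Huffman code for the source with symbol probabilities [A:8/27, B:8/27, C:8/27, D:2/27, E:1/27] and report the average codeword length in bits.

Huffman tree construction:
Combine smallest probabilities repeatedly
Resulting codes:
  A: 01 (length 2)
  B: 10 (length 2)
  C: 11 (length 2)
  D: 001 (length 3)
  E: 000 (length 3)
Average length = Σ p(s) × length(s) = 2.1111 bits


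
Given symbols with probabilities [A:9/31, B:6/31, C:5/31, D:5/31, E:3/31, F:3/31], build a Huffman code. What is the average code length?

Huffman tree construction:
Combine smallest probabilities repeatedly
Resulting codes:
  A: 10 (length 2)
  B: 00 (length 2)
  C: 110 (length 3)
  D: 111 (length 3)
  E: 010 (length 3)
  F: 011 (length 3)
Average length = Σ p(s) × length(s) = 2.5161 bits


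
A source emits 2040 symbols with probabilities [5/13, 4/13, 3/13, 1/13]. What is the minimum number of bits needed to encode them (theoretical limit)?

Entropy H = 1.8262 bits/symbol
Minimum bits = H × n = 1.8262 × 2040
= 3725.54 bits


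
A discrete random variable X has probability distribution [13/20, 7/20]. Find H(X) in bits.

H(X) = -Σ p(x) log₂ p(x)
  -13/20 × log₂(13/20) = 0.4040
  -7/20 × log₂(7/20) = 0.5301
H(X) = 0.9341 bits


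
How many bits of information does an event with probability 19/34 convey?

Information content I(x) = -log₂(p(x))
I = -log₂(19/34) = -log₂(0.5588)
I = 0.8395 bits


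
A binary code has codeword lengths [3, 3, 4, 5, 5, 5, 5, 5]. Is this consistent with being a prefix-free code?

Kraft inequality: Σ 2^(-l_i) ≤ 1 for prefix-free code
Calculating: 2^(-3) + 2^(-3) + 2^(-4) + 2^(-5) + 2^(-5) + 2^(-5) + 2^(-5) + 2^(-5)
= 0.125 + 0.125 + 0.0625 + 0.03125 + 0.03125 + 0.03125 + 0.03125 + 0.03125
= 0.4688
Since 0.4688 ≤ 1, prefix-free code exists


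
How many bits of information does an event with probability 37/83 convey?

Information content I(x) = -log₂(p(x))
I = -log₂(37/83) = -log₂(0.4458)
I = 1.1656 bits


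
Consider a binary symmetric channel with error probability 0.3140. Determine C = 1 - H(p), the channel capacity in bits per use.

For BSC with error probability p:
C = 1 - H(p) where H(p) is binary entropy
H(0.3140) = -0.3140 × log₂(0.3140) - 0.6860 × log₂(0.6860)
H(p) = 0.8977
C = 1 - 0.8977 = 0.1023 bits/use


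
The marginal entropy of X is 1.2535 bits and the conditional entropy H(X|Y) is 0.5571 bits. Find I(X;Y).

I(X;Y) = H(X) - H(X|Y)
I(X;Y) = 1.2535 - 0.5571 = 0.6964 bits


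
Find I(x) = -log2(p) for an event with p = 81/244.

Information content I(x) = -log₂(p(x))
I = -log₂(81/244) = -log₂(0.3320)
I = 1.5909 bits


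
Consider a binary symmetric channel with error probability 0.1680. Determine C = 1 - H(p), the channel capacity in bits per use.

For BSC with error probability p:
C = 1 - H(p) where H(p) is binary entropy
H(0.1680) = -0.1680 × log₂(0.1680) - 0.8320 × log₂(0.8320)
H(p) = 0.6531
C = 1 - 0.6531 = 0.3469 bits/use


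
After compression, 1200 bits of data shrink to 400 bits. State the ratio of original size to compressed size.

Compression ratio = Original / Compressed
= 1200 / 400 = 3.00:1


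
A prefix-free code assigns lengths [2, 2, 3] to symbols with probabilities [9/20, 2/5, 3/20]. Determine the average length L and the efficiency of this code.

Average length L = Σ p_i × l_i = 2.1500 bits
Entropy H = 1.4577 bits
Efficiency η = H/L × 100% = 67.80%


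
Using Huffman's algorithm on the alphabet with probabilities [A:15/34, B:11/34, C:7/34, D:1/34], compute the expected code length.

Huffman tree construction:
Combine smallest probabilities repeatedly
Resulting codes:
  A: 0 (length 1)
  B: 11 (length 2)
  C: 101 (length 3)
  D: 100 (length 3)
Average length = Σ p(s) × length(s) = 1.7941 bits


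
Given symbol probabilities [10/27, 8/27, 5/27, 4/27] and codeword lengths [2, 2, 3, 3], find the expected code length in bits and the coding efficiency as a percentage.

Average length L = Σ p_i × l_i = 2.3333 bits
Entropy H = 1.9094 bits
Efficiency η = H/L × 100% = 81.83%


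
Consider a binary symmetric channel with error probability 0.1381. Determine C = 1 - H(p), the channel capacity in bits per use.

For BSC with error probability p:
C = 1 - H(p) where H(p) is binary entropy
H(0.1381) = -0.1381 × log₂(0.1381) - 0.8619 × log₂(0.8619)
H(p) = 0.5792
C = 1 - 0.5792 = 0.4208 bits/use


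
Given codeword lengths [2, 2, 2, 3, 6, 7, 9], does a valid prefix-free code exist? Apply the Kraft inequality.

Kraft inequality: Σ 2^(-l_i) ≤ 1 for prefix-free code
Calculating: 2^(-2) + 2^(-2) + 2^(-2) + 2^(-3) + 2^(-6) + 2^(-7) + 2^(-9)
= 0.25 + 0.25 + 0.25 + 0.125 + 0.015625 + 0.0078125 + 0.001953125
= 0.9004
Since 0.9004 ≤ 1, prefix-free code exists


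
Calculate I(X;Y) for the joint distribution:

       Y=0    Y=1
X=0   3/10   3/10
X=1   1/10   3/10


H(X) = 0.9710, H(Y) = 0.9710, H(X,Y) = 1.8955
I(X;Y) = H(X) + H(Y) - H(X,Y) = 0.0464 bits


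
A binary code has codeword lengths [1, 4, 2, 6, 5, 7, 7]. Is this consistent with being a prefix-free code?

Kraft inequality: Σ 2^(-l_i) ≤ 1 for prefix-free code
Calculating: 2^(-1) + 2^(-4) + 2^(-2) + 2^(-6) + 2^(-5) + 2^(-7) + 2^(-7)
= 0.5 + 0.0625 + 0.25 + 0.015625 + 0.03125 + 0.0078125 + 0.0078125
= 0.8750
Since 0.8750 ≤ 1, prefix-free code exists


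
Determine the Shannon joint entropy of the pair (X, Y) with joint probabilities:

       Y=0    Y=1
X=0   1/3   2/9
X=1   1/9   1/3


H(X,Y) = -Σ p(x,y) log₂ p(x,y)
  p(0,0)=1/3: -0.3333 × log₂(0.3333) = 0.5283
  p(0,1)=2/9: -0.2222 × log₂(0.2222) = 0.4822
  p(1,0)=1/9: -0.1111 × log₂(0.1111) = 0.3522
  p(1,1)=1/3: -0.3333 × log₂(0.3333) = 0.5283
H(X,Y) = 1.8911 bits


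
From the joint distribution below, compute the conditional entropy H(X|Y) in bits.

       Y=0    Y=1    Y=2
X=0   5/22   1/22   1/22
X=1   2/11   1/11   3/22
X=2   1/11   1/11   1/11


H(X|Y) = Σ_y p(y) H(X|Y=y)
  p(Y=0) = 1/2, H(X|Y=0) = 1.4949
  p(Y=1) = 5/22, H(X|Y=1) = 1.5219
  p(Y=2) = 3/11, H(X|Y=2) = 1.4591
H(X|Y) = 0.5000×1.4949 + 0.2273×1.5219 + 0.2727×1.4591 = 1.4913 bits


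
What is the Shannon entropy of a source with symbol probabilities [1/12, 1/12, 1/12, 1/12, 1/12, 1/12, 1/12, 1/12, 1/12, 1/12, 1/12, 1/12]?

H(X) = -Σ p(x) log₂ p(x)
  -1/12 × log₂(1/12) = 0.2987
  -1/12 × log₂(1/12) = 0.2987
  -1/12 × log₂(1/12) = 0.2987
  -1/12 × log₂(1/12) = 0.2987
  -1/12 × log₂(1/12) = 0.2987
  -1/12 × log₂(1/12) = 0.2987
  -1/12 × log₂(1/12) = 0.2987
  -1/12 × log₂(1/12) = 0.2987
  -1/12 × log₂(1/12) = 0.2987
  -1/12 × log₂(1/12) = 0.2987
  -1/12 × log₂(1/12) = 0.2987
  -1/12 × log₂(1/12) = 0.2987
H(X) = 3.5850 bits


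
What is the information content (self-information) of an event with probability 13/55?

Information content I(x) = -log₂(p(x))
I = -log₂(13/55) = -log₂(0.2364)
I = 2.0809 bits


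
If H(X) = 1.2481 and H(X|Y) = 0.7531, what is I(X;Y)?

I(X;Y) = H(X) - H(X|Y)
I(X;Y) = 1.2481 - 0.7531 = 0.495 bits


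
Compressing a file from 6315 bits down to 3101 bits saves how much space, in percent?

Space savings = (1 - Compressed/Original) × 100%
= (1 - 3101/6315) × 100%
= 50.89%


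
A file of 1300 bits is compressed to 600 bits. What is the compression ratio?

Compression ratio = Original / Compressed
= 1300 / 600 = 2.17:1


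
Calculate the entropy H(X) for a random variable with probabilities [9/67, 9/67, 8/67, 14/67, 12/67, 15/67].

H(X) = -Σ p(x) log₂ p(x)
  -9/67 × log₂(9/67) = 0.3890
  -9/67 × log₂(9/67) = 0.3890
  -8/67 × log₂(8/67) = 0.3661
  -14/67 × log₂(14/67) = 0.4720
  -12/67 × log₂(12/67) = 0.4444
  -15/67 × log₂(15/67) = 0.4834
H(X) = 2.5439 bits


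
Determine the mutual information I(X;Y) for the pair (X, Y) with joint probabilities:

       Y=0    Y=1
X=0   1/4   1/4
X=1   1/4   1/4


H(X) = 1.0000, H(Y) = 1.0000, H(X,Y) = 2.0000
I(X;Y) = H(X) + H(Y) - H(X,Y) = 0.0000 bits


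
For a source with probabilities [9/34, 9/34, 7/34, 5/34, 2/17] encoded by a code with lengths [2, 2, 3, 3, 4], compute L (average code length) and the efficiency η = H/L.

Average length L = Σ p_i × l_i = 2.5882 bits
Entropy H = 2.2545 bits
Efficiency η = H/L × 100% = 87.11%


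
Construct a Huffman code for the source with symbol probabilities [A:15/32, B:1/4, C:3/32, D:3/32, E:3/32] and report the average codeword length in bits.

Huffman tree construction:
Combine smallest probabilities repeatedly
Resulting codes:
  A: 0 (length 1)
  B: 10 (length 2)
  C: 1110 (length 4)
  D: 1111 (length 4)
  E: 110 (length 3)
Average length = Σ p(s) × length(s) = 2.0000 bits


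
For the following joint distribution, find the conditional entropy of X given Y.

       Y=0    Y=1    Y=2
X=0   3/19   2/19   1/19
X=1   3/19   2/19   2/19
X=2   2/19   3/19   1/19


H(X|Y) = Σ_y p(y) H(X|Y=y)
  p(Y=0) = 8/19, H(X|Y=0) = 1.5613
  p(Y=1) = 7/19, H(X|Y=1) = 1.5567
  p(Y=2) = 4/19, H(X|Y=2) = 1.5000
H(X|Y) = 0.4211×1.5613 + 0.3684×1.5567 + 0.2105×1.5000 = 1.5467 bits


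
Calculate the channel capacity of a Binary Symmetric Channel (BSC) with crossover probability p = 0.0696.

For BSC with error probability p:
C = 1 - H(p) where H(p) is binary entropy
H(0.0696) = -0.0696 × log₂(0.0696) - 0.9304 × log₂(0.9304)
H(p) = 0.3644
C = 1 - 0.3644 = 0.6356 bits/use


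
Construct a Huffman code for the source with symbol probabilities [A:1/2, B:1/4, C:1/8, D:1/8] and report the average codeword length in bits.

Huffman tree construction:
Combine smallest probabilities repeatedly
Resulting codes:
  A: 0 (length 1)
  B: 10 (length 2)
  C: 110 (length 3)
  D: 111 (length 3)
Average length = Σ p(s) × length(s) = 1.7500 bits


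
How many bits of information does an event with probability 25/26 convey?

Information content I(x) = -log₂(p(x))
I = -log₂(25/26) = -log₂(0.9615)
I = 0.0566 bits


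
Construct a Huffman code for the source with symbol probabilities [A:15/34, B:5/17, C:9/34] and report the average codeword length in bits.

Huffman tree construction:
Combine smallest probabilities repeatedly
Resulting codes:
  A: 0 (length 1)
  B: 11 (length 2)
  C: 10 (length 2)
Average length = Σ p(s) × length(s) = 1.5588 bits


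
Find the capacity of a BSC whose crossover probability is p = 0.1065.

For BSC with error probability p:
C = 1 - H(p) where H(p) is binary entropy
H(0.1065) = -0.1065 × log₂(0.1065) - 0.8935 × log₂(0.8935)
H(p) = 0.4893
C = 1 - 0.4893 = 0.5107 bits/use


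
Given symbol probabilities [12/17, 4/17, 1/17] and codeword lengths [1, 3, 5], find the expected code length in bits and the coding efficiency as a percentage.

Average length L = Σ p_i × l_i = 1.7059 bits
Entropy H = 1.0863 bits
Efficiency η = H/L × 100% = 63.68%


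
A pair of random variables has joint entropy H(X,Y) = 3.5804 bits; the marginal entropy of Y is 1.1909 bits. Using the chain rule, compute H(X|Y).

Chain rule: H(X,Y) = H(X|Y) + H(Y)
H(X|Y) = H(X,Y) - H(Y) = 3.5804 - 1.1909 = 2.3895 bits


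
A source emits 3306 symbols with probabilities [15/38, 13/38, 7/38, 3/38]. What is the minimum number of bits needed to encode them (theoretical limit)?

Entropy H = 1.7975 bits/symbol
Minimum bits = H × n = 1.7975 × 3306
= 5942.60 bits


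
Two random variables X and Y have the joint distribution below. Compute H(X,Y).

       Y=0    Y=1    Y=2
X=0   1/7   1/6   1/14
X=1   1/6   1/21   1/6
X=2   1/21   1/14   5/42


H(X,Y) = -Σ p(x,y) log₂ p(x,y)
  p(0,0)=1/7: -0.1429 × log₂(0.1429) = 0.4011
  p(0,1)=1/6: -0.1667 × log₂(0.1667) = 0.4308
  p(0,2)=1/14: -0.0714 × log₂(0.0714) = 0.2720
  p(1,0)=1/6: -0.1667 × log₂(0.1667) = 0.4308
  p(1,1)=1/21: -0.0476 × log₂(0.0476) = 0.2092
  p(1,2)=1/6: -0.1667 × log₂(0.1667) = 0.4308
  p(2,0)=1/21: -0.0476 × log₂(0.0476) = 0.2092
  p(2,1)=1/14: -0.0714 × log₂(0.0714) = 0.2720
  p(2,2)=5/42: -0.1190 × log₂(0.1190) = 0.3655
H(X,Y) = 3.0213 bits


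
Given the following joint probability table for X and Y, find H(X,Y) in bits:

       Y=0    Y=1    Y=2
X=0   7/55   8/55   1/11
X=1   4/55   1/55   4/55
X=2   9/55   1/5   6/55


H(X,Y) = -Σ p(x,y) log₂ p(x,y)
  p(0,0)=7/55: -0.1273 × log₂(0.1273) = 0.3785
  p(0,1)=8/55: -0.1455 × log₂(0.1455) = 0.4046
  p(0,2)=1/11: -0.0909 × log₂(0.0909) = 0.3145
  p(1,0)=4/55: -0.0727 × log₂(0.0727) = 0.2750
  p(1,1)=1/55: -0.0182 × log₂(0.0182) = 0.1051
  p(1,2)=4/55: -0.0727 × log₂(0.0727) = 0.2750
  p(2,0)=9/55: -0.1636 × log₂(0.1636) = 0.4273
  p(2,1)=1/5: -0.2000 × log₂(0.2000) = 0.4644
  p(2,2)=6/55: -0.1091 × log₂(0.1091) = 0.3487
H(X,Y) = 2.9931 bits


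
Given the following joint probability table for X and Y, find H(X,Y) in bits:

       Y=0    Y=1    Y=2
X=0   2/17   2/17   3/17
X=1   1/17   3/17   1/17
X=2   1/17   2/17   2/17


H(X,Y) = -Σ p(x,y) log₂ p(x,y)
  p(0,0)=2/17: -0.1176 × log₂(0.1176) = 0.3632
  p(0,1)=2/17: -0.1176 × log₂(0.1176) = 0.3632
  p(0,2)=3/17: -0.1765 × log₂(0.1765) = 0.4416
  p(1,0)=1/17: -0.0588 × log₂(0.0588) = 0.2404
  p(1,1)=3/17: -0.1765 × log₂(0.1765) = 0.4416
  p(1,2)=1/17: -0.0588 × log₂(0.0588) = 0.2404
  p(2,0)=1/17: -0.0588 × log₂(0.0588) = 0.2404
  p(2,1)=2/17: -0.1176 × log₂(0.1176) = 0.3632
  p(2,2)=2/17: -0.1176 × log₂(0.1176) = 0.3632
H(X,Y) = 3.0575 bits


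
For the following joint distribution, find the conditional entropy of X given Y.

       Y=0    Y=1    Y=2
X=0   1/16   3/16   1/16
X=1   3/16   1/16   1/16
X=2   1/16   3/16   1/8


H(X|Y) = Σ_y p(y) H(X|Y=y)
  p(Y=0) = 5/16, H(X|Y=0) = 1.3710
  p(Y=1) = 7/16, H(X|Y=1) = 1.4488
  p(Y=2) = 1/4, H(X|Y=2) = 1.5000
H(X|Y) = 0.3125×1.3710 + 0.4375×1.4488 + 0.2500×1.5000 = 1.4373 bits


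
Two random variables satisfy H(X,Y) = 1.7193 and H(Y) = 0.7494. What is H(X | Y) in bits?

Chain rule: H(X,Y) = H(X|Y) + H(Y)
H(X|Y) = H(X,Y) - H(Y) = 1.7193 - 0.7494 = 0.9699 bits


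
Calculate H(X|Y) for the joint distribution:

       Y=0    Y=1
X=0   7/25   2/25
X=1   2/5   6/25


H(X|Y) = Σ_y p(y) H(X|Y=y)
  p(Y=0) = 17/25, H(X|Y=0) = 0.9774
  p(Y=1) = 8/25, H(X|Y=1) = 0.8113
H(X|Y) = 0.6800×0.9774 + 0.3200×0.8113 = 0.9243 bits


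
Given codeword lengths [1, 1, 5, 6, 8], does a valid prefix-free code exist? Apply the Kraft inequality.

Kraft inequality: Σ 2^(-l_i) ≤ 1 for prefix-free code
Calculating: 2^(-1) + 2^(-1) + 2^(-5) + 2^(-6) + 2^(-8)
= 0.5 + 0.5 + 0.03125 + 0.015625 + 0.00390625
= 1.0508
Since 1.0508 > 1, prefix-free code does not exist


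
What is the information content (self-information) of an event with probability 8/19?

Information content I(x) = -log₂(p(x))
I = -log₂(8/19) = -log₂(0.4211)
I = 1.2479 bits


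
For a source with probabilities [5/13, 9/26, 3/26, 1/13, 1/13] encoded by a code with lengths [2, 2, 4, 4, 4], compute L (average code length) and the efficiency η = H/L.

Average length L = Σ p_i × l_i = 2.5385 bits
Entropy H = 1.9888 bits
Efficiency η = H/L × 100% = 78.35%


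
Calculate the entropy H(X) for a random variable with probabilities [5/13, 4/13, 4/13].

H(X) = -Σ p(x) log₂ p(x)
  -5/13 × log₂(5/13) = 0.5302
  -4/13 × log₂(4/13) = 0.5232
  -4/13 × log₂(4/13) = 0.5232
H(X) = 1.5766 bits


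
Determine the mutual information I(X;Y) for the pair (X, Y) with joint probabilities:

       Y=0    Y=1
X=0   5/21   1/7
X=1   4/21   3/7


H(X) = 0.9587, H(Y) = 0.9852, H(X,Y) = 1.8736
I(X;Y) = H(X) + H(Y) - H(X,Y) = 0.0704 bits


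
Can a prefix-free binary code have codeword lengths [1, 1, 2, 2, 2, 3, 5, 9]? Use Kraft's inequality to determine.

Kraft inequality: Σ 2^(-l_i) ≤ 1 for prefix-free code
Calculating: 2^(-1) + 2^(-1) + 2^(-2) + 2^(-2) + 2^(-2) + 2^(-3) + 2^(-5) + 2^(-9)
= 0.5 + 0.5 + 0.25 + 0.25 + 0.25 + 0.125 + 0.03125 + 0.001953125
= 1.9082
Since 1.9082 > 1, prefix-free code does not exist


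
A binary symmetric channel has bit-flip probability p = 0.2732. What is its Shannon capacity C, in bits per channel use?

For BSC with error probability p:
C = 1 - H(p) where H(p) is binary entropy
H(0.2732) = -0.2732 × log₂(0.2732) - 0.7268 × log₂(0.7268)
H(p) = 0.8460
C = 1 - 0.8460 = 0.1540 bits/use


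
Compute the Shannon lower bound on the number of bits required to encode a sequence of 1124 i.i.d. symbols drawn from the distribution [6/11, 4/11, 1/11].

Entropy H = 1.3222 bits/symbol
Minimum bits = H × n = 1.3222 × 1124
= 1486.13 bits


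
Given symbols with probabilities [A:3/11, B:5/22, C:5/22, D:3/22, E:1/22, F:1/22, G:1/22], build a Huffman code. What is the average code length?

Huffman tree construction:
Combine smallest probabilities repeatedly
Resulting codes:
  A: 10 (length 2)
  B: 00 (length 2)
  C: 01 (length 2)
  D: 110 (length 3)
  E: 11110 (length 5)
  F: 11111 (length 5)
  G: 1110 (length 4)
Average length = Σ p(s) × length(s) = 2.5000 bits


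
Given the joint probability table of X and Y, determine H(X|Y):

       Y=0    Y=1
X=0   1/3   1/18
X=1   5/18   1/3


H(X|Y) = Σ_y p(y) H(X|Y=y)
  p(Y=0) = 11/18, H(X|Y=0) = 0.9940
  p(Y=1) = 7/18, H(X|Y=1) = 0.5917
H(X|Y) = 0.6111×0.9940 + 0.3889×0.5917 = 0.8376 bits


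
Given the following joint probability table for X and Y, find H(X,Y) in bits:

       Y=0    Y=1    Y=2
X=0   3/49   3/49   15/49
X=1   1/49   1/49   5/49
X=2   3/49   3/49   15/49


H(X,Y) = -Σ p(x,y) log₂ p(x,y)
  p(0,0)=3/49: -0.0612 × log₂(0.0612) = 0.2467
  p(0,1)=3/49: -0.0612 × log₂(0.0612) = 0.2467
  p(0,2)=15/49: -0.3061 × log₂(0.3061) = 0.5228
  p(1,0)=1/49: -0.0204 × log₂(0.0204) = 0.1146
  p(1,1)=1/49: -0.0204 × log₂(0.0204) = 0.1146
  p(1,2)=5/49: -0.1020 × log₂(0.1020) = 0.3360
  p(2,0)=3/49: -0.0612 × log₂(0.0612) = 0.2467
  p(2,1)=3/49: -0.0612 × log₂(0.0612) = 0.2467
  p(2,2)=15/49: -0.3061 × log₂(0.3061) = 0.5228
H(X,Y) = 2.5977 bits


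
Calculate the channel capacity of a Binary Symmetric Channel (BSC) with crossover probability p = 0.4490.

For BSC with error probability p:
C = 1 - H(p) where H(p) is binary entropy
H(0.4490) = -0.4490 × log₂(0.4490) - 0.5510 × log₂(0.5510)
H(p) = 0.9925
C = 1 - 0.9925 = 0.0075 bits/use


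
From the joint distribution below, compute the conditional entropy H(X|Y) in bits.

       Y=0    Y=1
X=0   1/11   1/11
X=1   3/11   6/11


H(X|Y) = Σ_y p(y) H(X|Y=y)
  p(Y=0) = 4/11, H(X|Y=0) = 0.8113
  p(Y=1) = 7/11, H(X|Y=1) = 0.5917
H(X|Y) = 0.3636×0.8113 + 0.6364×0.5917 = 0.6715 bits


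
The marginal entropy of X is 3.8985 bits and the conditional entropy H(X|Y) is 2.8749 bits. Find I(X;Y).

I(X;Y) = H(X) - H(X|Y)
I(X;Y) = 3.8985 - 2.8749 = 1.0236 bits


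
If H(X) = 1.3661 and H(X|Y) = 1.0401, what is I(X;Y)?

I(X;Y) = H(X) - H(X|Y)
I(X;Y) = 1.3661 - 1.0401 = 0.326 bits


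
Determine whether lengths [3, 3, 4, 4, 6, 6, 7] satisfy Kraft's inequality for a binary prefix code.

Kraft inequality: Σ 2^(-l_i) ≤ 1 for prefix-free code
Calculating: 2^(-3) + 2^(-3) + 2^(-4) + 2^(-4) + 2^(-6) + 2^(-6) + 2^(-7)
= 0.125 + 0.125 + 0.0625 + 0.0625 + 0.015625 + 0.015625 + 0.0078125
= 0.4141
Since 0.4141 ≤ 1, prefix-free code exists


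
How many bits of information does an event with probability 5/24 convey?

Information content I(x) = -log₂(p(x))
I = -log₂(5/24) = -log₂(0.2083)
I = 2.2630 bits


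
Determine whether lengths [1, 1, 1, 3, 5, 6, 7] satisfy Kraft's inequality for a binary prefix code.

Kraft inequality: Σ 2^(-l_i) ≤ 1 for prefix-free code
Calculating: 2^(-1) + 2^(-1) + 2^(-1) + 2^(-3) + 2^(-5) + 2^(-6) + 2^(-7)
= 0.5 + 0.5 + 0.5 + 0.125 + 0.03125 + 0.015625 + 0.0078125
= 1.6797
Since 1.6797 > 1, prefix-free code does not exist


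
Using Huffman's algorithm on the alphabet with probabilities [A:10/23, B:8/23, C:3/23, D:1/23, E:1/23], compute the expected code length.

Huffman tree construction:
Combine smallest probabilities repeatedly
Resulting codes:
  A: 0 (length 1)
  B: 11 (length 2)
  C: 101 (length 3)
  D: 1000 (length 4)
  E: 1001 (length 4)
Average length = Σ p(s) × length(s) = 1.8696 bits


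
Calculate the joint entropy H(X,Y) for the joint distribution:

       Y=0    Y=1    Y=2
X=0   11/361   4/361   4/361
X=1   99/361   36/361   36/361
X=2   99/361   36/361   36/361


H(X,Y) = -Σ p(x,y) log₂ p(x,y)
  p(0,0)=11/361: -0.0305 × log₂(0.0305) = 0.1535
  p(0,1)=4/361: -0.0111 × log₂(0.0111) = 0.0720
  p(0,2)=4/361: -0.0111 × log₂(0.0111) = 0.0720
  p(1,0)=99/361: -0.2742 × log₂(0.2742) = 0.5119
  p(1,1)=36/361: -0.0997 × log₂(0.0997) = 0.3317
  p(1,2)=36/361: -0.0997 × log₂(0.0997) = 0.3317
  p(2,0)=99/361: -0.2742 × log₂(0.2742) = 0.5119
  p(2,1)=36/361: -0.0997 × log₂(0.0997) = 0.3317
  p(2,2)=36/361: -0.0997 × log₂(0.0997) = 0.3317
H(X,Y) = 2.6478 bits


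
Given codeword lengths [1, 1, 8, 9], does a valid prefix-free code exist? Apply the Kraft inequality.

Kraft inequality: Σ 2^(-l_i) ≤ 1 for prefix-free code
Calculating: 2^(-1) + 2^(-1) + 2^(-8) + 2^(-9)
= 0.5 + 0.5 + 0.00390625 + 0.001953125
= 1.0059
Since 1.0059 > 1, prefix-free code does not exist


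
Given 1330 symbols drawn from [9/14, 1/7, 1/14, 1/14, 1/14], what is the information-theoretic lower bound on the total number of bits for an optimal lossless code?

Entropy H = 1.6267 bits/symbol
Minimum bits = H × n = 1.6267 × 1330
= 2163.50 bits


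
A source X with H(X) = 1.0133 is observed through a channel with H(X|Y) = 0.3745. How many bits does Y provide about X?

I(X;Y) = H(X) - H(X|Y)
I(X;Y) = 1.0133 - 0.3745 = 0.6388 bits


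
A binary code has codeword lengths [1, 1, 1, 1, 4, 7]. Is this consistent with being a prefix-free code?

Kraft inequality: Σ 2^(-l_i) ≤ 1 for prefix-free code
Calculating: 2^(-1) + 2^(-1) + 2^(-1) + 2^(-1) + 2^(-4) + 2^(-7)
= 0.5 + 0.5 + 0.5 + 0.5 + 0.0625 + 0.0078125
= 2.0703
Since 2.0703 > 1, prefix-free code does not exist


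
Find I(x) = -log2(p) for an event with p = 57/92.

Information content I(x) = -log₂(p(x))
I = -log₂(57/92) = -log₂(0.6196)
I = 0.6907 bits


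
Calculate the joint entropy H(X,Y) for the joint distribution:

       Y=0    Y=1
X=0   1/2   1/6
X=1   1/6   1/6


H(X,Y) = -Σ p(x,y) log₂ p(x,y)
  p(0,0)=1/2: -0.5000 × log₂(0.5000) = 0.5000
  p(0,1)=1/6: -0.1667 × log₂(0.1667) = 0.4308
  p(1,0)=1/6: -0.1667 × log₂(0.1667) = 0.4308
  p(1,1)=1/6: -0.1667 × log₂(0.1667) = 0.4308
H(X,Y) = 1.7925 bits


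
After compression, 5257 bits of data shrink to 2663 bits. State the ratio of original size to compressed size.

Compression ratio = Original / Compressed
= 5257 / 2663 = 1.97:1


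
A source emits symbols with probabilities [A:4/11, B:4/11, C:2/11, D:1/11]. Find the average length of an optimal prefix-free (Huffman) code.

Huffman tree construction:
Combine smallest probabilities repeatedly
Resulting codes:
  A: 11 (length 2)
  B: 0 (length 1)
  C: 101 (length 3)
  D: 100 (length 3)
Average length = Σ p(s) × length(s) = 1.9091 bits


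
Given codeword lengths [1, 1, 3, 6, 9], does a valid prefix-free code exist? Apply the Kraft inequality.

Kraft inequality: Σ 2^(-l_i) ≤ 1 for prefix-free code
Calculating: 2^(-1) + 2^(-1) + 2^(-3) + 2^(-6) + 2^(-9)
= 0.5 + 0.5 + 0.125 + 0.015625 + 0.001953125
= 1.1426
Since 1.1426 > 1, prefix-free code does not exist


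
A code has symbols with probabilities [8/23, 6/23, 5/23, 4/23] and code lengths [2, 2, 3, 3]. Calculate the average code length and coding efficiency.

Average length L = Σ p_i × l_i = 2.3913 bits
Entropy H = 1.9532 bits
Efficiency η = H/L × 100% = 81.68%


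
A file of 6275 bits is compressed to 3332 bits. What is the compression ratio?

Compression ratio = Original / Compressed
= 6275 / 3332 = 1.88:1


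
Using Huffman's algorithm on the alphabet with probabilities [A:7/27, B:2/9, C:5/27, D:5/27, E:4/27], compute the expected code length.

Huffman tree construction:
Combine smallest probabilities repeatedly
Resulting codes:
  A: 10 (length 2)
  B: 01 (length 2)
  C: 111 (length 3)
  D: 00 (length 2)
  E: 110 (length 3)
Average length = Σ p(s) × length(s) = 2.3333 bits


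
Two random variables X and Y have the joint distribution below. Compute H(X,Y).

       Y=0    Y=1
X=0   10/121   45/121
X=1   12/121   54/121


H(X,Y) = -Σ p(x,y) log₂ p(x,y)
  p(0,0)=10/121: -0.0826 × log₂(0.0826) = 0.2973
  p(0,1)=45/121: -0.3719 × log₂(0.3719) = 0.5307
  p(1,0)=12/121: -0.0992 × log₂(0.0992) = 0.3306
  p(1,1)=54/121: -0.4463 × log₂(0.4463) = 0.5195
H(X,Y) = 1.6781 bits


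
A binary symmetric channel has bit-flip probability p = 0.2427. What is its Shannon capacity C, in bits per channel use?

For BSC with error probability p:
C = 1 - H(p) where H(p) is binary entropy
H(0.2427) = -0.2427 × log₂(0.2427) - 0.7573 × log₂(0.7573)
H(p) = 0.7995
C = 1 - 0.7995 = 0.2005 bits/use


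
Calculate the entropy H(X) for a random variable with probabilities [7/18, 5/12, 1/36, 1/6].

H(X) = -Σ p(x) log₂ p(x)
  -7/18 × log₂(7/18) = 0.5299
  -5/12 × log₂(5/12) = 0.5263
  -1/36 × log₂(1/36) = 0.1436
  -1/6 × log₂(1/6) = 0.4308
H(X) = 1.6306 bits


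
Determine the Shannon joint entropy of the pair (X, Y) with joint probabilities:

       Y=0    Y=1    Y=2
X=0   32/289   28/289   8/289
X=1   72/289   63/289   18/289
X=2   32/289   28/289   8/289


H(X,Y) = -Σ p(x,y) log₂ p(x,y)
  p(0,0)=32/289: -0.1107 × log₂(0.1107) = 0.3515
  p(0,1)=28/289: -0.0969 × log₂(0.0969) = 0.3263
  p(0,2)=8/289: -0.0277 × log₂(0.0277) = 0.1433
  p(1,0)=72/289: -0.2491 × log₂(0.2491) = 0.4995
  p(1,1)=63/289: -0.2180 × log₂(0.2180) = 0.4791
  p(1,2)=18/289: -0.0623 × log₂(0.0623) = 0.2494
  p(2,0)=32/289: -0.1107 × log₂(0.1107) = 0.3515
  p(2,1)=28/289: -0.0969 × log₂(0.0969) = 0.3263
  p(2,2)=8/289: -0.0277 × log₂(0.0277) = 0.1433
H(X,Y) = 2.8702 bits


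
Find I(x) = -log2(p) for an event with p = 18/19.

Information content I(x) = -log₂(p(x))
I = -log₂(18/19) = -log₂(0.9474)
I = 0.0780 bits


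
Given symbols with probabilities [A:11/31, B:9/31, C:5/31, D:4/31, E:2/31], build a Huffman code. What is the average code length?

Huffman tree construction:
Combine smallest probabilities repeatedly
Resulting codes:
  A: 11 (length 2)
  B: 10 (length 2)
  C: 00 (length 2)
  D: 011 (length 3)
  E: 010 (length 3)
Average length = Σ p(s) × length(s) = 2.1935 bits


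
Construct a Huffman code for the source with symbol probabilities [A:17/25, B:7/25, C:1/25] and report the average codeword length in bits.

Huffman tree construction:
Combine smallest probabilities repeatedly
Resulting codes:
  A: 1 (length 1)
  B: 01 (length 2)
  C: 00 (length 2)
Average length = Σ p(s) × length(s) = 1.3200 bits


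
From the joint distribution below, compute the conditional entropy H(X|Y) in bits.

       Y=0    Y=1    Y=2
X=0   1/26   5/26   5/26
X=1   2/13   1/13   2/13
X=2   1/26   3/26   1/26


H(X|Y) = Σ_y p(y) H(X|Y=y)
  p(Y=0) = 3/13, H(X|Y=0) = 1.2516
  p(Y=1) = 5/13, H(X|Y=1) = 1.4855
  p(Y=2) = 5/13, H(X|Y=2) = 1.3610
H(X|Y) = 0.2308×1.2516 + 0.3846×1.4855 + 0.3846×1.3610 = 1.3836 bits


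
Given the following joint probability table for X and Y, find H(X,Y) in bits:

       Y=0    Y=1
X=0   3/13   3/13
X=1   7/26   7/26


H(X,Y) = -Σ p(x,y) log₂ p(x,y)
  p(0,0)=3/13: -0.2308 × log₂(0.2308) = 0.4882
  p(0,1)=3/13: -0.2308 × log₂(0.2308) = 0.4882
  p(1,0)=7/26: -0.2692 × log₂(0.2692) = 0.5097
  p(1,1)=7/26: -0.2692 × log₂(0.2692) = 0.5097
H(X,Y) = 1.9957 bits


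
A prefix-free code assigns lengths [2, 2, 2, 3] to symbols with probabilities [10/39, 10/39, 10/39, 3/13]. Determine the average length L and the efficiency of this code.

Average length L = Σ p_i × l_i = 2.2308 bits
Entropy H = 1.9986 bits
Efficiency η = H/L × 100% = 89.59%


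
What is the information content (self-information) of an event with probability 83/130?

Information content I(x) = -log₂(p(x))
I = -log₂(83/130) = -log₂(0.6385)
I = 0.6473 bits


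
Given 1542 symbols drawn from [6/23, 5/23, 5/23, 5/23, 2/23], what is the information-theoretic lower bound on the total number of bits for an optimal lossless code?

Entropy H = 2.2480 bits/symbol
Minimum bits = H × n = 2.2480 × 1542
= 3466.36 bits


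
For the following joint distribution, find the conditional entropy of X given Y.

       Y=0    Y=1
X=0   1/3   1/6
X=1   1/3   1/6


H(X|Y) = Σ_y p(y) H(X|Y=y)
  p(Y=0) = 2/3, H(X|Y=0) = 1.0000
  p(Y=1) = 1/3, H(X|Y=1) = 1.0000
H(X|Y) = 0.6667×1.0000 + 0.3333×1.0000 = 1.0000 bits


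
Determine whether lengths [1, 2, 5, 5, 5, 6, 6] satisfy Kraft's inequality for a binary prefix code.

Kraft inequality: Σ 2^(-l_i) ≤ 1 for prefix-free code
Calculating: 2^(-1) + 2^(-2) + 2^(-5) + 2^(-5) + 2^(-5) + 2^(-6) + 2^(-6)
= 0.5 + 0.25 + 0.03125 + 0.03125 + 0.03125 + 0.015625 + 0.015625
= 0.8750
Since 0.8750 ≤ 1, prefix-free code exists


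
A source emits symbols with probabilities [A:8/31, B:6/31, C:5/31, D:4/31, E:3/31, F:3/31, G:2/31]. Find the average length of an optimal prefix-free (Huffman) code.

Huffman tree construction:
Combine smallest probabilities repeatedly
Resulting codes:
  A: 10 (length 2)
  B: 00 (length 2)
  C: 110 (length 3)
  D: 011 (length 3)
  E: 1111 (length 4)
  F: 010 (length 3)
  G: 1110 (length 4)
Average length = Σ p(s) × length(s) = 2.7097 bits


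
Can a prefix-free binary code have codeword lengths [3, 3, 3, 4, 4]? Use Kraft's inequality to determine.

Kraft inequality: Σ 2^(-l_i) ≤ 1 for prefix-free code
Calculating: 2^(-3) + 2^(-3) + 2^(-3) + 2^(-4) + 2^(-4)
= 0.125 + 0.125 + 0.125 + 0.0625 + 0.0625
= 0.5000
Since 0.5000 ≤ 1, prefix-free code exists


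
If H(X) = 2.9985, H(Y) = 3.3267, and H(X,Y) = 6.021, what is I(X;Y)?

I(X;Y) = H(X) + H(Y) - H(X,Y)
I(X;Y) = 2.9985 + 3.3267 - 6.021 = 0.3042 bits


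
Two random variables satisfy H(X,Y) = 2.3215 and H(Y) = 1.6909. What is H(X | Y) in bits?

Chain rule: H(X,Y) = H(X|Y) + H(Y)
H(X|Y) = H(X,Y) - H(Y) = 2.3215 - 1.6909 = 0.6306 bits


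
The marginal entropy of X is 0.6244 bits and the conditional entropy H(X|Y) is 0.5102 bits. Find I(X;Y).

I(X;Y) = H(X) - H(X|Y)
I(X;Y) = 0.6244 - 0.5102 = 0.1142 bits


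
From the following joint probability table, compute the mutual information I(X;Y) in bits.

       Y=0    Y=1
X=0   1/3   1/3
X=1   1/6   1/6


H(X) = 0.9183, H(Y) = 1.0000, H(X,Y) = 1.9183
I(X;Y) = H(X) + H(Y) - H(X,Y) = 0.0000 bits


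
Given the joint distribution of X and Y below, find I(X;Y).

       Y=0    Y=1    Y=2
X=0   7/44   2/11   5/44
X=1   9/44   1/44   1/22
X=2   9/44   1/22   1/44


H(X) = 1.5395, H(Y) = 1.4106, H(X,Y) = 2.8158
I(X;Y) = H(X) + H(Y) - H(X,Y) = 0.1342 bits


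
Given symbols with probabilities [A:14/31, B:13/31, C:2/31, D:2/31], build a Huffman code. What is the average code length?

Huffman tree construction:
Combine smallest probabilities repeatedly
Resulting codes:
  A: 0 (length 1)
  B: 11 (length 2)
  C: 100 (length 3)
  D: 101 (length 3)
Average length = Σ p(s) × length(s) = 1.6774 bits


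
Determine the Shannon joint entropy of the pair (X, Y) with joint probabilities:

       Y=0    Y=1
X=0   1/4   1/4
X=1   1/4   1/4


H(X,Y) = -Σ p(x,y) log₂ p(x,y)
  p(0,0)=1/4: -0.2500 × log₂(0.2500) = 0.5000
  p(0,1)=1/4: -0.2500 × log₂(0.2500) = 0.5000
  p(1,0)=1/4: -0.2500 × log₂(0.2500) = 0.5000
  p(1,1)=1/4: -0.2500 × log₂(0.2500) = 0.5000
H(X,Y) = 2.0000 bits


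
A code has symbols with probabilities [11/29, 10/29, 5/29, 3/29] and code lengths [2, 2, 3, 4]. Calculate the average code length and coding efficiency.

Average length L = Σ p_i × l_i = 2.3793 bits
Entropy H = 1.8360 bits
Efficiency η = H/L × 100% = 77.17%


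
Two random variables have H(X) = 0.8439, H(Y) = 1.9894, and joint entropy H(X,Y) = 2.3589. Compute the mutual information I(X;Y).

I(X;Y) = H(X) + H(Y) - H(X,Y)
I(X;Y) = 0.8439 + 1.9894 - 2.3589 = 0.4744 bits


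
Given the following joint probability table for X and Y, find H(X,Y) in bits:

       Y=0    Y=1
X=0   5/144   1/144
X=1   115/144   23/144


H(X,Y) = -Σ p(x,y) log₂ p(x,y)
  p(0,0)=5/144: -0.0347 × log₂(0.0347) = 0.1683
  p(0,1)=1/144: -0.0069 × log₂(0.0069) = 0.0498
  p(1,0)=115/144: -0.7986 × log₂(0.7986) = 0.2591
  p(1,1)=23/144: -0.1597 × log₂(0.1597) = 0.4227
H(X,Y) = 0.8999 bits


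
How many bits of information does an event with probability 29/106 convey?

Information content I(x) = -log₂(p(x))
I = -log₂(29/106) = -log₂(0.2736)
I = 1.8699 bits


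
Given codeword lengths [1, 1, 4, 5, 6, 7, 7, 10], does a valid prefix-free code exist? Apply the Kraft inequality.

Kraft inequality: Σ 2^(-l_i) ≤ 1 for prefix-free code
Calculating: 2^(-1) + 2^(-1) + 2^(-4) + 2^(-5) + 2^(-6) + 2^(-7) + 2^(-7) + 2^(-10)
= 0.5 + 0.5 + 0.0625 + 0.03125 + 0.015625 + 0.0078125 + 0.0078125 + 0.0009765625
= 1.1260
Since 1.1260 > 1, prefix-free code does not exist


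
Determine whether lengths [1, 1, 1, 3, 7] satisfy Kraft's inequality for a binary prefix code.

Kraft inequality: Σ 2^(-l_i) ≤ 1 for prefix-free code
Calculating: 2^(-1) + 2^(-1) + 2^(-1) + 2^(-3) + 2^(-7)
= 0.5 + 0.5 + 0.5 + 0.125 + 0.0078125
= 1.6328
Since 1.6328 > 1, prefix-free code does not exist


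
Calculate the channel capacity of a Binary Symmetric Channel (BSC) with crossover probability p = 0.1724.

For BSC with error probability p:
C = 1 - H(p) where H(p) is binary entropy
H(0.1724) = -0.1724 × log₂(0.1724) - 0.8276 × log₂(0.8276)
H(p) = 0.6632
C = 1 - 0.6632 = 0.3368 bits/use


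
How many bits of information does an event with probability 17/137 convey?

Information content I(x) = -log₂(p(x))
I = -log₂(17/137) = -log₂(0.1241)
I = 3.0106 bits


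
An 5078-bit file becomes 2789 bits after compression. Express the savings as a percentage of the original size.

Space savings = (1 - Compressed/Original) × 100%
= (1 - 2789/5078) × 100%
= 45.08%


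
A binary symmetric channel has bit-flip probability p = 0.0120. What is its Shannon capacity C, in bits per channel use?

For BSC with error probability p:
C = 1 - H(p) where H(p) is binary entropy
H(0.0120) = -0.0120 × log₂(0.0120) - 0.9880 × log₂(0.9880)
H(p) = 0.0938
C = 1 - 0.0938 = 0.9062 bits/use


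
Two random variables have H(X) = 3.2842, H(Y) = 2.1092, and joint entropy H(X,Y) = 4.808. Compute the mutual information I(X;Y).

I(X;Y) = H(X) + H(Y) - H(X,Y)
I(X;Y) = 3.2842 + 2.1092 - 4.808 = 0.5854 bits


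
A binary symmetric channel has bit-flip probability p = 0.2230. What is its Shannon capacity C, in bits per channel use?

For BSC with error probability p:
C = 1 - H(p) where H(p) is binary entropy
H(0.2230) = -0.2230 × log₂(0.2230) - 0.7770 × log₂(0.7770)
H(p) = 0.7656
C = 1 - 0.7656 = 0.2344 bits/use


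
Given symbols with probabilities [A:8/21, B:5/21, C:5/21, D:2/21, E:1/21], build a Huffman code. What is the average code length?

Huffman tree construction:
Combine smallest probabilities repeatedly
Resulting codes:
  A: 11 (length 2)
  B: 01 (length 2)
  C: 10 (length 2)
  D: 001 (length 3)
  E: 000 (length 3)
Average length = Σ p(s) × length(s) = 2.1429 bits


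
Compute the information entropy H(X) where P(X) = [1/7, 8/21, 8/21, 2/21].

H(X) = -Σ p(x) log₂ p(x)
  -1/7 × log₂(1/7) = 0.4011
  -8/21 × log₂(8/21) = 0.5304
  -8/21 × log₂(8/21) = 0.5304
  -2/21 × log₂(2/21) = 0.3231
H(X) = 1.7849 bits


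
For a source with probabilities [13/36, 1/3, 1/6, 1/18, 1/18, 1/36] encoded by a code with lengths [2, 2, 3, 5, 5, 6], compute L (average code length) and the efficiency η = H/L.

Average length L = Σ p_i × l_i = 2.6111 bits
Entropy H = 2.0967 bits
Efficiency η = H/L × 100% = 80.30%


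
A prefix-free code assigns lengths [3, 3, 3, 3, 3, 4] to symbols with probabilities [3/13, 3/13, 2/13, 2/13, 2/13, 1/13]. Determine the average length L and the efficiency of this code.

Average length L = Σ p_i × l_i = 3.0769 bits
Entropy H = 2.5074 bits
Efficiency η = H/L × 100% = 81.49%


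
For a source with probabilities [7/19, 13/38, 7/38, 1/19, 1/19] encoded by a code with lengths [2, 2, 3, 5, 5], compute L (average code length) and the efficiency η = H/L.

Average length L = Σ p_i × l_i = 2.5000 bits
Entropy H = 1.9569 bits
Efficiency η = H/L × 100% = 78.27%


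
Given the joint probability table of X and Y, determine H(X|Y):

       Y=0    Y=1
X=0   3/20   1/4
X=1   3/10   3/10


H(X|Y) = Σ_y p(y) H(X|Y=y)
  p(Y=0) = 9/20, H(X|Y=0) = 0.9183
  p(Y=1) = 11/20, H(X|Y=1) = 0.9940
H(X|Y) = 0.4500×0.9183 + 0.5500×0.9940 = 0.9599 bits


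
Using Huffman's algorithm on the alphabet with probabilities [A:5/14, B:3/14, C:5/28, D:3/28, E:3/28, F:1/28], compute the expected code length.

Huffman tree construction:
Combine smallest probabilities repeatedly
Resulting codes:
  A: 11 (length 2)
  B: 01 (length 2)
  C: 00 (length 2)
  D: 1011 (length 4)
  E: 100 (length 3)
  F: 1010 (length 4)
Average length = Σ p(s) × length(s) = 2.3929 bits


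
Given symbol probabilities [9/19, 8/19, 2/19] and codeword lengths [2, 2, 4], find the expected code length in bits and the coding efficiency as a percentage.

Average length L = Σ p_i × l_i = 2.2105 bits
Entropy H = 1.3780 bits
Efficiency η = H/L × 100% = 62.34%


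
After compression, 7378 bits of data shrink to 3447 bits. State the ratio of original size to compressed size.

Compression ratio = Original / Compressed
= 7378 / 3447 = 2.14:1


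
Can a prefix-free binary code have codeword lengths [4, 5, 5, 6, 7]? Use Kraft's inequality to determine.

Kraft inequality: Σ 2^(-l_i) ≤ 1 for prefix-free code
Calculating: 2^(-4) + 2^(-5) + 2^(-5) + 2^(-6) + 2^(-7)
= 0.0625 + 0.03125 + 0.03125 + 0.015625 + 0.0078125
= 0.1484
Since 0.1484 ≤ 1, prefix-free code exists


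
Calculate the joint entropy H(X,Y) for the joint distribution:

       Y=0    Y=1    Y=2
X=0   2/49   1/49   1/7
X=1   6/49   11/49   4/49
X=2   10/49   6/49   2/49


H(X,Y) = -Σ p(x,y) log₂ p(x,y)
  p(0,0)=2/49: -0.0408 × log₂(0.0408) = 0.1884
  p(0,1)=1/49: -0.0204 × log₂(0.0204) = 0.1146
  p(0,2)=1/7: -0.1429 × log₂(0.1429) = 0.4011
  p(1,0)=6/49: -0.1224 × log₂(0.1224) = 0.3710
  p(1,1)=11/49: -0.2245 × log₂(0.2245) = 0.4838
  p(1,2)=4/49: -0.0816 × log₂(0.0816) = 0.2951
  p(2,0)=10/49: -0.2041 × log₂(0.2041) = 0.4679
  p(2,1)=6/49: -0.1224 × log₂(0.1224) = 0.3710
  p(2,2)=2/49: -0.0408 × log₂(0.0408) = 0.1884
H(X,Y) = 2.8812 bits


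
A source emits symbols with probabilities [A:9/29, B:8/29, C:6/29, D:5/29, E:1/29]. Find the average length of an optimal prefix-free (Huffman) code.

Huffman tree construction:
Combine smallest probabilities repeatedly
Resulting codes:
  A: 11 (length 2)
  B: 10 (length 2)
  C: 00 (length 2)
  D: 011 (length 3)
  E: 010 (length 3)
Average length = Σ p(s) × length(s) = 2.2069 bits
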